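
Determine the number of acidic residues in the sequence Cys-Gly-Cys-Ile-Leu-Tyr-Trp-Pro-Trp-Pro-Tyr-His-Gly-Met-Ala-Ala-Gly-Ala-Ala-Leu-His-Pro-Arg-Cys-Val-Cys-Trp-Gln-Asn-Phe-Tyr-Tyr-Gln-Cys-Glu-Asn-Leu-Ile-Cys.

1

The acidic residues are Asp (D) and Glu (E), whose side chains end in a carboxylate group.
Matching residues: Glu35.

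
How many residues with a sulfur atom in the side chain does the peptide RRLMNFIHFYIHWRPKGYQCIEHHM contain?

3

Only Cys (C) and Met (M) have a sulfur atom in the side chain.
Matching residues: M4, C20, M25.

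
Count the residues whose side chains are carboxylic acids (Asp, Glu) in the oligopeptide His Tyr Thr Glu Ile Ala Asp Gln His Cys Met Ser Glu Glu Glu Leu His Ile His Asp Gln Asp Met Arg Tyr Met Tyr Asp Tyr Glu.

Matching residues: Glu4, Asp7, Glu13, Glu14, Glu15, Asp20, Asp22, Asp28, Glu30.

9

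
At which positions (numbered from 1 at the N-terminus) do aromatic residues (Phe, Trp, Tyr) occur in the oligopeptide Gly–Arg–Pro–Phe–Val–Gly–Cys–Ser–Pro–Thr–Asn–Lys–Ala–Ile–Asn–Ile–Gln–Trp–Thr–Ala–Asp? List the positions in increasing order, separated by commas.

4, 18

Matching residues: Phe4, Trp18.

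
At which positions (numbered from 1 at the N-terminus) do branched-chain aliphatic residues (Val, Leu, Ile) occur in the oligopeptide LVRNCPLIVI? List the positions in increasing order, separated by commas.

1, 2, 7, 8, 9, 10

Matching residues: L1, V2, L7, I8, V9, I10.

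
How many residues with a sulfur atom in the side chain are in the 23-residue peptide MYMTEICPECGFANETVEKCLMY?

Cysteine (C, thiol) and methionine (M, thioether) are the two sulfur-containing amino acids.
Matching residues: M1, M3, C7, C10, C20, M22.

6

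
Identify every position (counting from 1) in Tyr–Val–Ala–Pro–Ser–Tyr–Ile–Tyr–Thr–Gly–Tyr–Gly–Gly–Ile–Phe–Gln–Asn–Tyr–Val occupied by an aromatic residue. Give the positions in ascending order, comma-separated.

1, 6, 8, 11, 15, 18

F, W, and Y each carry an aromatic ring on the side chain.
Matching residues: Tyr1, Tyr6, Tyr8, Tyr11, Phe15, Tyr18.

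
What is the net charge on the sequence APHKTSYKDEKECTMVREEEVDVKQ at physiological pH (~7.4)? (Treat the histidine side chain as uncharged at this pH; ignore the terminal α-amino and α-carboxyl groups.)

Near pH 7.4, K and R contribute +1 each, D and E contribute −1 each, and every other side chain (His included, as stated) is uncharged.
Positive (K, R): K4, K8, K11, R17, K24 → +5.
Negative (D, E): D9, E10, E12, E18, E19, E20, D22 → −7.
Net charge = (+5) + (−7) = −2.

-2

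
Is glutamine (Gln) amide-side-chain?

Yes

The amide-side-chain residues are Asn (N) and Gln (Q).
Glutamine is in this group.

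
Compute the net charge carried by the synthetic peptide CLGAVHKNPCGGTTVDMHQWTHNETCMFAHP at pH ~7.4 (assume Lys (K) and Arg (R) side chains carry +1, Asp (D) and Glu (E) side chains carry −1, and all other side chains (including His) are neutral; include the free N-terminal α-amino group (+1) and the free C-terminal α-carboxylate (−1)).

Positive (K, R): K7 → +1.
Negative (D, E): D16, E24 → −2.
The N-terminus (+1) and C-terminus (−1) cancel.
Net charge = (+1) + (−2) = −1.

-1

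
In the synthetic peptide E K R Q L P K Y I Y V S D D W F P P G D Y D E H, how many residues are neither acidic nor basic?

14

Acidic: D, E. Basic: K, R, H. All other residues are neither.
Matching residues: Q4, L5, P6, Y8, I9, Y10, V11, S12, W15, F16, P17, P18, G19, Y21.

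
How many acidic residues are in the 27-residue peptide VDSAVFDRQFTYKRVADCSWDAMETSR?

The acidic residues are Asp (D) and Glu (E), whose side chains end in a carboxylate group.
Matching residues: D2, D7, D17, D21, E24.

5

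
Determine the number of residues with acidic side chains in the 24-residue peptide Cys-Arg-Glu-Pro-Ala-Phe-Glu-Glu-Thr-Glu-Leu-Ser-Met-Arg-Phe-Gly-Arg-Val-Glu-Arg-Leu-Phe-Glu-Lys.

Only D (aspartate) and E (glutamate) carry a side-chain carboxylic acid.
Matching residues: Glu3, Glu7, Glu8, Glu10, Glu19, Glu23.

6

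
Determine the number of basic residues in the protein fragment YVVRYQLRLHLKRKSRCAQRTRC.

9

The basic amino acids are Lys (K), Arg (R), and His (H).
Matching residues: R4, R8, H10, K12, R13, K14, R16, R20, R22.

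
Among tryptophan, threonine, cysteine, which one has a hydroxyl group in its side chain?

threonine

S, T, and Y are the three residues with a side-chain hydroxyl.
Of the listed options, only threonine belongs to this group.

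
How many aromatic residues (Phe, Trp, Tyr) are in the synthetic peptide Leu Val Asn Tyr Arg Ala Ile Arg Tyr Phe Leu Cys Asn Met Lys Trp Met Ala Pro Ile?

4

Matching residues: Tyr4, Tyr9, Phe10, Trp16.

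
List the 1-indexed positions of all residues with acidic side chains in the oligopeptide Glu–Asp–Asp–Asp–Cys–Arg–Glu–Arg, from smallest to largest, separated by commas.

1, 2, 3, 4, 7

The acidic residues are Asp (D) and Glu (E), whose side chains end in a carboxylate group.
Matching residues: Glu1, Asp2, Asp3, Asp4, Glu7.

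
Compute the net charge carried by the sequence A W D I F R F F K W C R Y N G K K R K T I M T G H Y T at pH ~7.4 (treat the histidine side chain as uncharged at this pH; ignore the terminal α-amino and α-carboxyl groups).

Near pH 7.4, K and R contribute +1 each, D and E contribute −1 each, and every other side chain (His included, as stated) is uncharged.
Positive (K, R): R6, K9, R12, K16, K17, R18, K19 → +7.
Negative (D, E): D3 → −1.
Net charge = (+7) + (−1) = +6.

+6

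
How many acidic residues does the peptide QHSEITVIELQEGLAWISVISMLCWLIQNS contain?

3

Only D (aspartate) and E (glutamate) carry a side-chain carboxylic acid.
Matching residues: E4, E9, E12.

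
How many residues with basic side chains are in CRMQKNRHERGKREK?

The basic amino acids are Lys (K), Arg (R), and His (H).
Matching residues: R2, K5, R7, H8, R10, K12, R13, K15.

8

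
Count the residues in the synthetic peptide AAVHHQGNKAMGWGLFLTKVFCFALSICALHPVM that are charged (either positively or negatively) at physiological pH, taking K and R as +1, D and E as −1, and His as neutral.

Charged side chains at pH ~7.4: K, R (positive); D, E (negative).
Matching residues: K9, K19.

2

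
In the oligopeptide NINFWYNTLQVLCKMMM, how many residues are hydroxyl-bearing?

2

S, T, and Y are the three residues with a side-chain hydroxyl.
Matching residues: Y6, T8.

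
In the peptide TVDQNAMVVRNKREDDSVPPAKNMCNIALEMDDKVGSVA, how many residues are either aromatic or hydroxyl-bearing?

3

Aromatic: F, W, Y. Hydroxyl-bearing: S, T, Y.
Aromatic residues here: none (0).
Hydroxyl-bearing residues here: T1, S17, S37 (3).
(Y belongs to both groups, but none appear in this sequence.) Total = 0 + 3 = 3.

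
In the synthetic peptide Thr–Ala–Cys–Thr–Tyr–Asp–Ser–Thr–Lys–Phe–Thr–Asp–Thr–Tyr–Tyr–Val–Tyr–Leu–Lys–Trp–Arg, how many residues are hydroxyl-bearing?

S, T, and Y are the three residues with a side-chain hydroxyl.
Matching residues: Thr1, Thr4, Tyr5, Ser7, Thr8, Thr11, Thr13, Tyr14, Tyr15, Tyr17.

10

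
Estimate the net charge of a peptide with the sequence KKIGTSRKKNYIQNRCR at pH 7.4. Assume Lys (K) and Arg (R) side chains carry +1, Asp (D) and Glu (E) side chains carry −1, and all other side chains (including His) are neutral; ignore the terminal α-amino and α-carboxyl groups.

Positive (K, R): K1, K2, R7, K8, K9, R15, R17 → +7.
Negative (D, E): none → −0.
Net charge = (+7) + (−0) = +7.

+7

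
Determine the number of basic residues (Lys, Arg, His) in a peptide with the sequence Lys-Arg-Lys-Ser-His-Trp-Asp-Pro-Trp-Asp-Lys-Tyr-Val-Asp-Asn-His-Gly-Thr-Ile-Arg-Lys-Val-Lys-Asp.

Matching residues: Lys1, Arg2, Lys3, His5, Lys11, His16, Arg20, Lys21, Lys23.

9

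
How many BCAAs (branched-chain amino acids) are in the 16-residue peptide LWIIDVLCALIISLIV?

11

V, L, and I make up the branched-chain aliphatic group.
Matching residues: L1, I3, I4, V6, L7, L10, I11, I12, L14, I15, V16.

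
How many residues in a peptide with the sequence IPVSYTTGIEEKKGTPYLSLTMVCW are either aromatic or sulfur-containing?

Aromatic: F, W, Y. Sulfur-containing: C, M.
Aromatic residues here: Y5, Y17, W25 (3).
Sulfur-containing residues here: M22, C24 (2).
The two groups share no amino acid, so total = 3 + 2 = 5.

5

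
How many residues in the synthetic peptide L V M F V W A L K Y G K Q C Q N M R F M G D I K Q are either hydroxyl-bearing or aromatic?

Hydroxyl-bearing: S, T, Y. Aromatic: F, W, Y.
Hydroxyl-bearing residues here: Y10 (1).
Aromatic residues here: F4, W6, Y10, F19 (4).
Y is in both groups, so the 1 Y residue must not be double-counted.
Total = 1 + 4 − 1 = 4.

4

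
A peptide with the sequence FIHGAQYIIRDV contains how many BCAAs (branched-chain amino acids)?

4

V, L, and I make up the branched-chain aliphatic group.
Matching residues: I2, I8, I9, V12.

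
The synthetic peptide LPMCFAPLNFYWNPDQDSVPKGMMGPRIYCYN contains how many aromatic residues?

The aromatic amino acids are Phe (F, benzyl), Trp (W, indole), and Tyr (Y, phenol).
Matching residues: F5, F10, Y11, W12, Y29, Y31.

6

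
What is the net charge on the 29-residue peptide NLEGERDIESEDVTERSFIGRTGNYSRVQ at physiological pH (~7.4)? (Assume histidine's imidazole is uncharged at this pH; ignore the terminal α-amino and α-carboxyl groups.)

-3

At pH ~7.4 the Lys and Arg side chains are protonated (+1), the Asp and Glu side chains are deprotonated (−1), and with His taken as neutral all other side chains carry no charge.
Positive (K, R): R6, R16, R21, R27 → +4.
Negative (D, E): E3, E5, D7, E9, E11, D12, E15 → −7.
Net charge = (+4) + (−7) = −3.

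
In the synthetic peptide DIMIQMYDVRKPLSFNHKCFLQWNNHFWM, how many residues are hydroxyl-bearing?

2

The –OH-bearing residues are Ser, Thr (aliphatic alcohols), and Tyr (phenol).
Matching residues: Y7, S14.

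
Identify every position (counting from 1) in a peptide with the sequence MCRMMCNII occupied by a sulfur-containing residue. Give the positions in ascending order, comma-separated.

1, 2, 4, 5, 6

Matching residues: M1, C2, M4, M5, C6.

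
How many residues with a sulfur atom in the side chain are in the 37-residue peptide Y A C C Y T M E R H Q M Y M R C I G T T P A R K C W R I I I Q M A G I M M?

The sulfur-bearing residues are cysteine (–SH) and methionine (–S–CH₃).
Matching residues: C3, C4, M7, M12, M14, C16, C25, M32, M36, M37.

10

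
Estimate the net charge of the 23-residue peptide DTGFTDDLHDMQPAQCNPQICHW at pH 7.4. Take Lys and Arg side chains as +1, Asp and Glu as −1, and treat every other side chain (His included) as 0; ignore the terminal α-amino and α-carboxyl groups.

-4

Positive (K, R): none → +0.
Negative (D, E): D1, D6, D7, D10 → −4.
Net charge = (+0) + (−4) = −4.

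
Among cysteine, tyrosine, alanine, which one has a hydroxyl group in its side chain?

tyrosine

The –OH-bearing residues are Ser, Thr (aliphatic alcohols), and Tyr (phenol).
Of the listed options, only tyrosine belongs to this group.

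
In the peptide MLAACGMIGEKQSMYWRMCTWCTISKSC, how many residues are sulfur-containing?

Only Cys (C) and Met (M) have a sulfur atom in the side chain.
Matching residues: M1, C5, M7, M14, M18, C19, C22, C28.

8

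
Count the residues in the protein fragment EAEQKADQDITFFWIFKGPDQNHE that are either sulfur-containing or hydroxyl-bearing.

1

Sulfur-containing: C, M. Hydroxyl-bearing: S, T, Y.
Sulfur-containing residues here: none (0).
Hydroxyl-bearing residues here: T11 (1).
The two groups share no amino acid, so total = 0 + 1 = 1.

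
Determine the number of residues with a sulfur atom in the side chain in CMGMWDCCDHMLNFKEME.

Only Cys (C) and Met (M) have a sulfur atom in the side chain.
Matching residues: C1, M2, M4, C7, C8, M11, M17.

7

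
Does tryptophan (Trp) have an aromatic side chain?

Yes

The aromatic amino acids are Phe (F, benzyl), Trp (W, indole), and Tyr (Y, phenol).
Tryptophan is in this group.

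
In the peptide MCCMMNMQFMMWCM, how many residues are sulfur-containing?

Cysteine (C, thiol) and methionine (M, thioether) are the two sulfur-containing amino acids.
Matching residues: M1, C2, C3, M4, M5, M7, M10, M11, C13, M14.

10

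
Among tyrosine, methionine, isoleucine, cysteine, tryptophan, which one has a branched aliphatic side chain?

The BCAAs are Val, Leu, and Ile — aliphatic side chains with a branch point.
Of the listed options, only isoleucine belongs to this group.

isoleucine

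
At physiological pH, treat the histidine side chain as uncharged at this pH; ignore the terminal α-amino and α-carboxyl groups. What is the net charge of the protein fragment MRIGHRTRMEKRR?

Near pH 7.4, K and R contribute +1 each, D and E contribute −1 each, and every other side chain (His included, as stated) is uncharged.
Positive (K, R): R2, R6, R8, K11, R12, R13 → +6.
Negative (D, E): E10 → −1.
Net charge = (+6) + (−1) = +5.

+5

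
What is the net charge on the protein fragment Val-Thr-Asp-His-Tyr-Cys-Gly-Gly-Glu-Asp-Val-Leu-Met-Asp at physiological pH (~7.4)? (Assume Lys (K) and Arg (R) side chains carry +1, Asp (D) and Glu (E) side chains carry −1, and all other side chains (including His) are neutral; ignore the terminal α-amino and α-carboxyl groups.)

Positive (K, R): none → +0.
Negative (D, E): Asp3, Glu9, Asp10, Asp14 → −4.
Net charge = (+0) + (−4) = −4.

-4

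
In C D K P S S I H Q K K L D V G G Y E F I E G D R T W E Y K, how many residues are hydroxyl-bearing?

5

S, T, and Y are the three residues with a side-chain hydroxyl.
Matching residues: S5, S6, Y17, T25, Y28.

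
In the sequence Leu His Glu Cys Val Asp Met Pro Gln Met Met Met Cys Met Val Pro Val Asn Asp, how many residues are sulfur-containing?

The sulfur-bearing residues are cysteine (–SH) and methionine (–S–CH₃).
Matching residues: Cys4, Met7, Met10, Met11, Met12, Cys13, Met14.

7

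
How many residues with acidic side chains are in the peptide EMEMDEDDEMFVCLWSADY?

Only D (aspartate) and E (glutamate) carry a side-chain carboxylic acid.
Matching residues: E1, E3, D5, E6, D7, D8, E9, D18.

8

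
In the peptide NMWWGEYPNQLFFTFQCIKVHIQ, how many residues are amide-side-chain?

5

Asparagine (N) and glutamine (Q) have uncharged amide side chains.
Matching residues: N1, N9, Q10, Q16, Q23.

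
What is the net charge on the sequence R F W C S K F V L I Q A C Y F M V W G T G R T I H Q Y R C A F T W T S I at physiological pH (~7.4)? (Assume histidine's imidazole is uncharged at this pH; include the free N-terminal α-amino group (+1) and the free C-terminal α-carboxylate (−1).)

+4

The side chains ionized at physiological pH are Lys/Arg (+1) and Asp/Glu (−1); with His treated as neutral, nothing else contributes.
Positive (K, R): R1, K6, R22, R28 → +4.
Negative (D, E): none → −0.
The N-terminus (+1) and C-terminus (−1) cancel.
Net charge = (+4) + (−0) = +4.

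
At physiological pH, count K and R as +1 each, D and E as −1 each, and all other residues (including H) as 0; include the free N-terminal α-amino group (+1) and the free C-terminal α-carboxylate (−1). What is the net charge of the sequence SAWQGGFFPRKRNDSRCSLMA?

Positive (K, R): R10, K11, R12, R16 → +4.
Negative (D, E): D14 → −1.
The N-terminus (+1) and C-terminus (−1) cancel.
Net charge = (+4) + (−1) = +3.

+3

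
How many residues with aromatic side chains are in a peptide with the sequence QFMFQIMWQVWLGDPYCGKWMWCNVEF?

8

Phenylalanine (F), tryptophan (W), and tyrosine (Y) have aromatic ring side chains.
Matching residues: F2, F4, W8, W11, Y16, W20, W22, F27.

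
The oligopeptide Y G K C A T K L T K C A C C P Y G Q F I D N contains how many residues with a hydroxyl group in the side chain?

4

The –OH-bearing residues are Ser, Thr (aliphatic alcohols), and Tyr (phenol).
Matching residues: Y1, T6, T9, Y16.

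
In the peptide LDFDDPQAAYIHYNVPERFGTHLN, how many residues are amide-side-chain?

3

The amide-side-chain residues are Asn (N) and Gln (Q).
Matching residues: Q7, N14, N24.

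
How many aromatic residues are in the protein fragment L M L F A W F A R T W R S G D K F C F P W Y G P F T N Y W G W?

12

Phenylalanine (F), tryptophan (W), and tyrosine (Y) have aromatic ring side chains.
Matching residues: F4, W6, F7, W11, F17, F19, W21, Y22, F25, Y28, W29, W31.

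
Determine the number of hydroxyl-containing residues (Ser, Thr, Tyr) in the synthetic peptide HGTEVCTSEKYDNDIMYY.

6

Matching residues: T3, T7, S8, Y11, Y17, Y18.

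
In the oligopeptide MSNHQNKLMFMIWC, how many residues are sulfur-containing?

Cysteine (C, thiol) and methionine (M, thioether) are the two sulfur-containing amino acids.
Matching residues: M1, M9, M11, C14.

4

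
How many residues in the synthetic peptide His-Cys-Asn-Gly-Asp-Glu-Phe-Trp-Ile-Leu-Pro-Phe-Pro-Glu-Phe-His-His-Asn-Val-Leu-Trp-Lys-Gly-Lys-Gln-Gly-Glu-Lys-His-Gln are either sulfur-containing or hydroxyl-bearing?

Sulfur-containing: C, M. Hydroxyl-bearing: S, T, Y.
Sulfur-containing residues here: Cys2 (1).
Hydroxyl-bearing residues here: none (0).
The two groups share no amino acid, so total = 1 + 0 = 1.

1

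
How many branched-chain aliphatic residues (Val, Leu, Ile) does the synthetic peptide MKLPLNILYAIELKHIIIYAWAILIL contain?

13

Matching residues: L3, L5, I7, L8, I11, L13, I16, I17, I18, I23, L24, I25, L26.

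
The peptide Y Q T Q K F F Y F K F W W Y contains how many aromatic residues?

F, W, and Y each carry an aromatic ring on the side chain.
Matching residues: Y1, F6, F7, Y8, F9, F11, W12, W13, Y14.

9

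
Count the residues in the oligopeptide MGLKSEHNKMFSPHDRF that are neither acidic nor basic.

Acidic: D, E. Basic: K, R, H. All other residues are neither.
Matching residues: M1, G2, L3, S5, N8, M10, F11, S12, P13, F17.

10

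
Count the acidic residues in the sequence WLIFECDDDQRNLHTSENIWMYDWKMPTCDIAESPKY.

8

Aspartate (D) and glutamate (E) have carboxylic-acid side chains and are the acidic amino acids.
Matching residues: E5, D7, D8, D9, E17, D23, D30, E33.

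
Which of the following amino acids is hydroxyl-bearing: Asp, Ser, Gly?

Serine (S), threonine (T), and tyrosine (Y) each carry a hydroxyl group on the side chain.
Of the listed options, only Ser belongs to this group.

Ser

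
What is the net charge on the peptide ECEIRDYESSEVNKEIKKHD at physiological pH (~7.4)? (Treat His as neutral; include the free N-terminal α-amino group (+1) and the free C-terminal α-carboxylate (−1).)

Near pH 7.4, K and R contribute +1 each, D and E contribute −1 each, and every other side chain (His included, as stated) is uncharged.
Positive (K, R): R5, K14, K17, K18 → +4.
Negative (D, E): E1, E3, D6, E8, E11, E15, D20 → −7.
The N-terminus (+1) and C-terminus (−1) cancel.
Net charge = (+4) + (−7) = −3.

-3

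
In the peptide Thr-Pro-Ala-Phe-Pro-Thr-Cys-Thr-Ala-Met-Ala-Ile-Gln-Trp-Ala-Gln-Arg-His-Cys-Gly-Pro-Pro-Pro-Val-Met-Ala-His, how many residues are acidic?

Aspartate (D) and glutamate (E) have carboxylic-acid side chains and are the acidic amino acids.
None of the 27 residues belong to this group.

0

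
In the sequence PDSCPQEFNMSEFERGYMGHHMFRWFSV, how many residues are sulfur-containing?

Only Cys (C) and Met (M) have a sulfur atom in the side chain.
Matching residues: C4, M10, M18, M22.

4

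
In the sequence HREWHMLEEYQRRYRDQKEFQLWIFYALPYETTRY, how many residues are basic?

The basic amino acids are Lys (K), Arg (R), and His (H).
Matching residues: H1, R2, H5, R12, R13, R15, K18, R34.

8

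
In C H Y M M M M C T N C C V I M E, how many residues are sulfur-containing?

9

The sulfur-bearing residues are cysteine (–SH) and methionine (–S–CH₃).
Matching residues: C1, M4, M5, M6, M7, C8, C11, C12, M15.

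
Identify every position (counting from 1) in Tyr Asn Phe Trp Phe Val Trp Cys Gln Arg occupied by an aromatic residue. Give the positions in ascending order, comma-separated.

Matching residues: Tyr1, Phe3, Trp4, Phe5, Trp7.

1, 3, 4, 5, 7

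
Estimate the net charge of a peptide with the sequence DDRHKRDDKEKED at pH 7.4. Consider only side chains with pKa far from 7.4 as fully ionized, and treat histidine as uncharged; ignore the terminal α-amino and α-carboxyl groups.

-2

Near pH 7.4, K and R contribute +1 each, D and E contribute −1 each, and every other side chain (His included, as stated) is uncharged.
Positive (K, R): R3, K5, R6, K9, K11 → +5.
Negative (D, E): D1, D2, D7, D8, E10, E12, D13 → −7.
Net charge = (+5) + (−7) = −2.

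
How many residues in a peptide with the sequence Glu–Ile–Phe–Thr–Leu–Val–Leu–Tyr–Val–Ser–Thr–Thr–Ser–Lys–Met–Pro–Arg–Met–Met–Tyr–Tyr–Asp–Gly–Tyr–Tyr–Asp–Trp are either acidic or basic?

5

Acidic: D, E. Basic: H, K, R.
Acidic residues here: Glu1, Asp22, Asp26 (3).
Basic residues here: Lys14, Arg17 (2).
The two groups share no amino acid, so total = 3 + 2 = 5.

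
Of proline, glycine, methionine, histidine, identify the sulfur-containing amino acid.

The sulfur-bearing residues are cysteine (–SH) and methionine (–S–CH₃).
Of the listed options, only methionine belongs to this group.

methionine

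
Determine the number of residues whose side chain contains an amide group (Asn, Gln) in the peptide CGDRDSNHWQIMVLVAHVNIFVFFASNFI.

4

Matching residues: N7, Q10, N19, N27.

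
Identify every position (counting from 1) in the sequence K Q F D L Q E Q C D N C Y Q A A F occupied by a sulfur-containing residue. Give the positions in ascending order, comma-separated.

The sulfur-bearing residues are cysteine (–SH) and methionine (–S–CH₃).
Matching residues: C9, C12.

9, 12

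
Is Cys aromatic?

No

F, W, and Y each carry an aromatic ring on the side chain.
Cysteine is not in this group.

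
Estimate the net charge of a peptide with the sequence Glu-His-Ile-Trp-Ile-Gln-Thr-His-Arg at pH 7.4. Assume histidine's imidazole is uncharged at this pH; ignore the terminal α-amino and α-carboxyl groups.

0

Near pH 7.4, K and R contribute +1 each, D and E contribute −1 each, and every other side chain (His included, as stated) is uncharged.
Positive (K, R): Arg9 → +1.
Negative (D, E): Glu1 → −1.
Net charge = (+1) + (−1) = 0.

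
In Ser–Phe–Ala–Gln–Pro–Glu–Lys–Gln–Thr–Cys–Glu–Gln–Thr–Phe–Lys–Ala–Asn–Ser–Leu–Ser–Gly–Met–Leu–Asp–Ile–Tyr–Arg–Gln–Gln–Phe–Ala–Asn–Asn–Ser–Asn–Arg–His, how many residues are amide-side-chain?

Only N (asparagine) and Q (glutamine) carry a side-chain carboxamide.
Matching residues: Gln4, Gln8, Gln12, Asn17, Gln28, Gln29, Asn32, Asn33, Asn35.

9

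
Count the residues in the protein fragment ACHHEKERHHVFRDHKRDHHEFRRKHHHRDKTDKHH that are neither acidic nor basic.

6

Acidic: D, E. Basic: K, R, H. All other residues are neither.
Matching residues: A1, C2, V11, F12, F22, T32.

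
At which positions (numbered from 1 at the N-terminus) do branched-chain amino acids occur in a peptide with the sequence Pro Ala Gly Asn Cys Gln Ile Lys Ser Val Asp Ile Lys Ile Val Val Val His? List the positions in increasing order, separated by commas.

7, 10, 12, 14, 15, 16, 17

Valine (V), leucine (L), and isoleucine (I) are the branched-chain amino acids.
Matching residues: Ile7, Val10, Ile12, Ile14, Val15, Val16, Val17.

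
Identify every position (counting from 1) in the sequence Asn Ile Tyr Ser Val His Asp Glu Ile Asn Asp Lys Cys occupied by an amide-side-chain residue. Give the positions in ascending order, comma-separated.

1, 10

Matching residues: Asn1, Asn10.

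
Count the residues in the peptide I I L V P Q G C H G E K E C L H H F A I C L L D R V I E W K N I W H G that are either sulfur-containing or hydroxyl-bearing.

Sulfur-containing: C, M. Hydroxyl-bearing: S, T, Y.
Sulfur-containing residues here: C8, C14, C21 (3).
Hydroxyl-bearing residues here: none (0).
The two groups share no amino acid, so total = 3 + 0 = 3.

3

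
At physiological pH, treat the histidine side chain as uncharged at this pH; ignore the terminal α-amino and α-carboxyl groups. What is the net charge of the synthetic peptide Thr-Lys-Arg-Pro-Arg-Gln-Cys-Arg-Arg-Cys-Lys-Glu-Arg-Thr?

Near pH 7.4, K and R contribute +1 each, D and E contribute −1 each, and every other side chain (His included, as stated) is uncharged.
Positive (K, R): Lys2, Arg3, Arg5, Arg8, Arg9, Lys11, Arg13 → +7.
Negative (D, E): Glu12 → −1.
Net charge = (+7) + (−1) = +6.

+6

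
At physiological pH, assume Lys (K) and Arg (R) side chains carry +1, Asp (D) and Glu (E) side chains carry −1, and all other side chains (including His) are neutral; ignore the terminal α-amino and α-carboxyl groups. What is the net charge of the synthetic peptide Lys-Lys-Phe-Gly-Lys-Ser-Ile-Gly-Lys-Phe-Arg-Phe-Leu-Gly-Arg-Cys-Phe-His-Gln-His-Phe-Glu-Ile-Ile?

Positive (K, R): Lys1, Lys2, Lys5, Lys9, Arg11, Arg15 → +6.
Negative (D, E): Glu22 → −1.
Net charge = (+6) + (−1) = +5.

+5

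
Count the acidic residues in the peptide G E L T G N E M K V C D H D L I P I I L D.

5

Only D (aspartate) and E (glutamate) carry a side-chain carboxylic acid.
Matching residues: E2, E7, D12, D14, D21.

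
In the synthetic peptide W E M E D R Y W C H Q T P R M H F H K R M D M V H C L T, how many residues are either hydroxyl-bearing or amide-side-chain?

Hydroxyl-bearing: S, T, Y. Amide-side-chain: N, Q.
Hydroxyl-bearing residues here: Y7, T12, T28 (3).
Amide-side-chain residues here: Q11 (1).
The two groups share no amino acid, so total = 3 + 1 = 4.

4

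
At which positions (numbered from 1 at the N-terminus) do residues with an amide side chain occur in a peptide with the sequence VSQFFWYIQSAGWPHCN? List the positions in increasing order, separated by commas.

3, 9, 17

Asparagine (N) and glutamine (Q) have uncharged amide side chains.
Matching residues: Q3, Q9, N17.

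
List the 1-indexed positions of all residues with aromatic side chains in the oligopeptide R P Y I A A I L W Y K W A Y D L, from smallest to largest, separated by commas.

3, 9, 10, 12, 14

Phenylalanine (F), tryptophan (W), and tyrosine (Y) have aromatic ring side chains.
Matching residues: Y3, W9, Y10, W12, Y14.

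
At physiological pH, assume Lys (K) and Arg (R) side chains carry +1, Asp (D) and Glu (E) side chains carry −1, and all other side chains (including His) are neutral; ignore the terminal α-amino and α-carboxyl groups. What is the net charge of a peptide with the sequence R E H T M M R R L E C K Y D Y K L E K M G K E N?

+2

Positive (K, R): R1, R7, R8, K12, K16, K19, K22 → +7.
Negative (D, E): E2, E10, D14, E18, E23 → −5.
Net charge = (+7) + (−5) = +2.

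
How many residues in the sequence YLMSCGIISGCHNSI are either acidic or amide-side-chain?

1

Acidic: D, E. Amide-side-chain: N, Q.
Acidic residues here: none (0).
Amide-side-chain residues here: N13 (1).
The two groups share no amino acid, so total = 0 + 1 = 1.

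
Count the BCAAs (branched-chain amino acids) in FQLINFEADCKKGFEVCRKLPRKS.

4

Valine (V), leucine (L), and isoleucine (I) are the branched-chain amino acids.
Matching residues: L3, I4, V16, L20.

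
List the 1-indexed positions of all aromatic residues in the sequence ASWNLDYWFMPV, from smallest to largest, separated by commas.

F, W, and Y each carry an aromatic ring on the side chain.
Matching residues: W3, Y7, W8, F9.

3, 7, 8, 9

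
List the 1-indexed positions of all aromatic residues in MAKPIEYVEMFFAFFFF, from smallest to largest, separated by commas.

7, 11, 12, 14, 15, 16, 17

Phenylalanine (F), tryptophan (W), and tyrosine (Y) have aromatic ring side chains.
Matching residues: Y7, F11, F12, F14, F15, F16, F17.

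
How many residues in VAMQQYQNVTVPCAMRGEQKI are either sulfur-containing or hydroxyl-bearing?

5

Sulfur-containing: C, M. Hydroxyl-bearing: S, T, Y.
Sulfur-containing residues here: M3, C13, M15 (3).
Hydroxyl-bearing residues here: Y6, T10 (2).
The two groups share no amino acid, so total = 3 + 2 = 5.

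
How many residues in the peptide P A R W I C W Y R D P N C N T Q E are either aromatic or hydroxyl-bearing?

4

Aromatic: F, W, Y. Hydroxyl-bearing: S, T, Y.
Aromatic residues here: W4, W7, Y8 (3).
Hydroxyl-bearing residues here: Y8, T15 (2).
Y is in both groups, so the 1 Y residue must not be double-counted.
Total = 3 + 2 − 1 = 4.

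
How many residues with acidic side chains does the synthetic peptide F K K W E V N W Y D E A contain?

Aspartate (D) and glutamate (E) have carboxylic-acid side chains and are the acidic amino acids.
Matching residues: E5, D10, E11.

3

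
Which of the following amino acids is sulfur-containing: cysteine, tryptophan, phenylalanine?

cysteine

Only Cys (C) and Met (M) have a sulfur atom in the side chain.
Of the listed options, only cysteine belongs to this group.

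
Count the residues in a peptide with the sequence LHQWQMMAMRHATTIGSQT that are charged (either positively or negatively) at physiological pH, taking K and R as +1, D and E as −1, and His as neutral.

Charged side chains at pH ~7.4: K, R (positive); D, E (negative).
Matching residues: R10.

1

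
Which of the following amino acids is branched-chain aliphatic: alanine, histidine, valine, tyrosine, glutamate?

Valine (V), leucine (L), and isoleucine (I) are the branched-chain amino acids.
Of the listed options, only valine belongs to this group.

valine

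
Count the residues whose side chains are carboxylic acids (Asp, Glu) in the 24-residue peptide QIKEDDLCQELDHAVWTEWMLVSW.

6

Matching residues: E4, D5, D6, E10, D12, E18.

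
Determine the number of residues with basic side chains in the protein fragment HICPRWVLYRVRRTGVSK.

6

Lysine (K), arginine (R), and histidine (H) have basic, nitrogen-containing side chains.
Matching residues: H1, R5, R10, R12, R13, K18.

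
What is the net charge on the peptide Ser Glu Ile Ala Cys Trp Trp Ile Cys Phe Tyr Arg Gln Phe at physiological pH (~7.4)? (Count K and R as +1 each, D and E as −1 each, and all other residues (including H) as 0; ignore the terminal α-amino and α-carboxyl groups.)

Positive (K, R): Arg12 → +1.
Negative (D, E): Glu2 → −1.
Net charge = (+1) + (−1) = 0.

0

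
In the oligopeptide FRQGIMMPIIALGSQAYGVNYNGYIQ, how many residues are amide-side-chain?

The amide-side-chain residues are Asn (N) and Gln (Q).
Matching residues: Q3, Q15, N20, N22, Q26.

5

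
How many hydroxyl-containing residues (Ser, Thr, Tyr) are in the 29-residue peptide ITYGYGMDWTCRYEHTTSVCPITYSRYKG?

Matching residues: T2, Y3, Y5, T10, Y13, T16, T17, S18, T23, Y24, S25, Y27.

12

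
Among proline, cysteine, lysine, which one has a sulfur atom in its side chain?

cysteine

The sulfur-bearing residues are cysteine (–SH) and methionine (–S–CH₃).
Of the listed options, only cysteine belongs to this group.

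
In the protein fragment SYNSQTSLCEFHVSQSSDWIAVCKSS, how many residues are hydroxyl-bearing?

S, T, and Y are the three residues with a side-chain hydroxyl.
Matching residues: S1, Y2, S4, T6, S7, S14, S16, S17, S25, S26.

10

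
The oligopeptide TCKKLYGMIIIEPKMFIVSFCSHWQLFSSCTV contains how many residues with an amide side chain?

Asparagine (N) and glutamine (Q) have uncharged amide side chains.
Matching residues: Q25.

1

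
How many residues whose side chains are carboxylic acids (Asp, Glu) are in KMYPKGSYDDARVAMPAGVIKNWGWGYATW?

2

Matching residues: D9, D10.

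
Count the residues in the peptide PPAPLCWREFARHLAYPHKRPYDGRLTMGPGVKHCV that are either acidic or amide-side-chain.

2

Acidic: D, E. Amide-side-chain: N, Q.
Acidic residues here: E9, D23 (2).
Amide-side-chain residues here: none (0).
The two groups share no amino acid, so total = 2 + 0 = 2.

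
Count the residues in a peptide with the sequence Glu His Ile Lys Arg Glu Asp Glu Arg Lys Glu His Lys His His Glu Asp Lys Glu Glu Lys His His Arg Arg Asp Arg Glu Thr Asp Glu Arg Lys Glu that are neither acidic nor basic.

2

Acidic: D, E. Basic: K, R, H. All other residues are neither.
Matching residues: Ile3, Thr29.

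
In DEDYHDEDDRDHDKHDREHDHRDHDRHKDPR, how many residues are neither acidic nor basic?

2

Acidic: D, E. Basic: K, R, H. All other residues are neither.
Matching residues: Y4, P30.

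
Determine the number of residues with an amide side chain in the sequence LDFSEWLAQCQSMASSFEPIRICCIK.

2

The amide-side-chain residues are Asn (N) and Gln (Q).
Matching residues: Q9, Q11.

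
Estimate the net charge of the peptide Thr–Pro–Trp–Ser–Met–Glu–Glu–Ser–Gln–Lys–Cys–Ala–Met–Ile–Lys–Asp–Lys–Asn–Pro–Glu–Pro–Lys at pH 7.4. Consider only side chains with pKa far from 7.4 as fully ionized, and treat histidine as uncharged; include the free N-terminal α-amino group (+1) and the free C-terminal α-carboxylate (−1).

0

Near pH 7.4, K and R contribute +1 each, D and E contribute −1 each, and every other side chain (His included, as stated) is uncharged.
Positive (K, R): Lys10, Lys15, Lys17, Lys22 → +4.
Negative (D, E): Glu6, Glu7, Asp16, Glu20 → −4.
The N-terminus (+1) and C-terminus (−1) cancel.
Net charge = (+4) + (−4) = 0.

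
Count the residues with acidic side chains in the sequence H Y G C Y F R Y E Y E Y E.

Only D (aspartate) and E (glutamate) carry a side-chain carboxylic acid.
Matching residues: E9, E11, E13.

3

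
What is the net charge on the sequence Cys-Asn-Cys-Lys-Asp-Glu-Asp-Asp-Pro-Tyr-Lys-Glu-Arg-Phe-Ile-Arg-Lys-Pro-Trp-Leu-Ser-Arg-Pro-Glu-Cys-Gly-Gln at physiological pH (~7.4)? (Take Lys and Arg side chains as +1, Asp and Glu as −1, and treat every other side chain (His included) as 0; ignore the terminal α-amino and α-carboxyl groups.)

0

Positive (K, R): Lys4, Lys11, Arg13, Arg16, Lys17, Arg22 → +6.
Negative (D, E): Asp5, Glu6, Asp7, Asp8, Glu12, Glu24 → −6.
Net charge = (+6) + (−6) = 0.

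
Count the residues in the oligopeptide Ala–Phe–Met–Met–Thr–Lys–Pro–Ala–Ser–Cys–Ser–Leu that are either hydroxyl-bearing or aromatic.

Hydroxyl-bearing: S, T, Y. Aromatic: F, W, Y.
Hydroxyl-bearing residues here: Thr5, Ser9, Ser11 (3).
Aromatic residues here: Phe2 (1).
(Y belongs to both groups, but none appear in this sequence.) Total = 3 + 1 = 4.

4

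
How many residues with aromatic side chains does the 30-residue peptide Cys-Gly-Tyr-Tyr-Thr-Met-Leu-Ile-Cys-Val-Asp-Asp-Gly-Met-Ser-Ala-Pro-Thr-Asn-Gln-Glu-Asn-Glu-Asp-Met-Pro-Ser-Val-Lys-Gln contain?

2

The aromatic amino acids are Phe (F, benzyl), Trp (W, indole), and Tyr (Y, phenol).
Matching residues: Tyr3, Tyr4.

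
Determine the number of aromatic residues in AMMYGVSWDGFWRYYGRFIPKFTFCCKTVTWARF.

11

F, W, and Y each carry an aromatic ring on the side chain.
Matching residues: Y4, W8, F11, W12, Y14, Y15, F18, F22, F24, W31, F34.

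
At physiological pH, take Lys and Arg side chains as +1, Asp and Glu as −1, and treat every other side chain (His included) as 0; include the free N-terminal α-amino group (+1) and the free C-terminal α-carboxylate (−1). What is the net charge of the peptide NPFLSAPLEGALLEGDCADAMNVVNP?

-4

Positive (K, R): none → +0.
Negative (D, E): E9, E14, D16, D19 → −4.
The N-terminus (+1) and C-terminus (−1) cancel.
Net charge = (+0) + (−4) = −4.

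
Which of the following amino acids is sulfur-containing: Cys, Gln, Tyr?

Cysteine (C, thiol) and methionine (M, thioether) are the two sulfur-containing amino acids.
Of the listed options, only Cys belongs to this group.

Cys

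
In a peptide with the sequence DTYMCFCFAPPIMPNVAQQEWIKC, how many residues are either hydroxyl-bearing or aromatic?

Hydroxyl-bearing: S, T, Y. Aromatic: F, W, Y.
Hydroxyl-bearing residues here: T2, Y3 (2).
Aromatic residues here: Y3, F6, F8, W21 (4).
Y is in both groups, so the 1 Y residue must not be double-counted.
Total = 2 + 4 − 1 = 5.

5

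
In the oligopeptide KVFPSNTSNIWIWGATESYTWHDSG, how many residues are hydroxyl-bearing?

8

The –OH-bearing residues are Ser, Thr (aliphatic alcohols), and Tyr (phenol).
Matching residues: S5, T7, S8, T16, S18, Y19, T20, S24.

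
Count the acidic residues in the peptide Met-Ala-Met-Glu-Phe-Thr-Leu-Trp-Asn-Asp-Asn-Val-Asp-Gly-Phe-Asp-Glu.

5

Only D (aspartate) and E (glutamate) carry a side-chain carboxylic acid.
Matching residues: Glu4, Asp10, Asp13, Asp16, Glu17.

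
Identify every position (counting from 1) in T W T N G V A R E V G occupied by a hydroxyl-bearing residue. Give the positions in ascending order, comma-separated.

Serine (S), threonine (T), and tyrosine (Y) each carry a hydroxyl group on the side chain.
Matching residues: T1, T3.

1, 3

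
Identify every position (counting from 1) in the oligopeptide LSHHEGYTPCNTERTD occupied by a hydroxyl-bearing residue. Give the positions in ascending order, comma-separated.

Matching residues: S2, Y7, T8, T12, T15.

2, 7, 8, 12, 15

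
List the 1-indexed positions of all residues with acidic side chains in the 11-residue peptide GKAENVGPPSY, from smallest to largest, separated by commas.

Only D (aspartate) and E (glutamate) carry a side-chain carboxylic acid.
Matching residues: E4.

4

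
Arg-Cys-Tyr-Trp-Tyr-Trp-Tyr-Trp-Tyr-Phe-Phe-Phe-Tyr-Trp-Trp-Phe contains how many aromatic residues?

The aromatic amino acids are Phe (F, benzyl), Trp (W, indole), and Tyr (Y, phenol).
Matching residues: Tyr3, Trp4, Tyr5, Trp6, Tyr7, Trp8, Tyr9, Phe10, Phe11, Phe12, Tyr13, Trp14, Trp15, Phe16.

14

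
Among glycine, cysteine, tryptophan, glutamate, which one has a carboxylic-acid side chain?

glutamate

Aspartate (D) and glutamate (E) have carboxylic-acid side chains and are the acidic amino acids.
Of the listed options, only glutamate belongs to this group.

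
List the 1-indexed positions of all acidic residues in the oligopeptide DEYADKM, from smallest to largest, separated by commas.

Aspartate (D) and glutamate (E) have carboxylic-acid side chains and are the acidic amino acids.
Matching residues: D1, E2, D5.

1, 2, 5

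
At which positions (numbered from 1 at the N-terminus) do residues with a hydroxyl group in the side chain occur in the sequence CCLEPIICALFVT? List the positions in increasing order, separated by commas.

13

The –OH-bearing residues are Ser, Thr (aliphatic alcohols), and Tyr (phenol).
Matching residues: T13.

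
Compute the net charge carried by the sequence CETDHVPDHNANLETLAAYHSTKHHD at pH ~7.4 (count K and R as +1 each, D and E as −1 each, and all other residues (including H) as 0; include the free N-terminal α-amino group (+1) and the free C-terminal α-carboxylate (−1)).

Positive (K, R): K23 → +1.
Negative (D, E): E2, D4, D8, E14, D26 → −5.
The N-terminus (+1) and C-terminus (−1) cancel.
Net charge = (+1) + (−5) = −4.

-4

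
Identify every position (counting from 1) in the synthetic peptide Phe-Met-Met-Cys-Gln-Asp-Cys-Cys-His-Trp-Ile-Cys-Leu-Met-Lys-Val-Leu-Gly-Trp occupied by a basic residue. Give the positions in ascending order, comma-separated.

K, R, and H are the three residues with basic side chains (ε-amine, guanidinium, and imidazole respectively).
Matching residues: His9, Lys15.

9, 15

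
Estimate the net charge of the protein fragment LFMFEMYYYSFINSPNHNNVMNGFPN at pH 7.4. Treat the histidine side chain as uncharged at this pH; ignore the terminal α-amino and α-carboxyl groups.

-1

At pH ~7.4 the Lys and Arg side chains are protonated (+1), the Asp and Glu side chains are deprotonated (−1), and with His taken as neutral all other side chains carry no charge.
Positive (K, R): none → +0.
Negative (D, E): E5 → −1.
Net charge = (+0) + (−1) = −1.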